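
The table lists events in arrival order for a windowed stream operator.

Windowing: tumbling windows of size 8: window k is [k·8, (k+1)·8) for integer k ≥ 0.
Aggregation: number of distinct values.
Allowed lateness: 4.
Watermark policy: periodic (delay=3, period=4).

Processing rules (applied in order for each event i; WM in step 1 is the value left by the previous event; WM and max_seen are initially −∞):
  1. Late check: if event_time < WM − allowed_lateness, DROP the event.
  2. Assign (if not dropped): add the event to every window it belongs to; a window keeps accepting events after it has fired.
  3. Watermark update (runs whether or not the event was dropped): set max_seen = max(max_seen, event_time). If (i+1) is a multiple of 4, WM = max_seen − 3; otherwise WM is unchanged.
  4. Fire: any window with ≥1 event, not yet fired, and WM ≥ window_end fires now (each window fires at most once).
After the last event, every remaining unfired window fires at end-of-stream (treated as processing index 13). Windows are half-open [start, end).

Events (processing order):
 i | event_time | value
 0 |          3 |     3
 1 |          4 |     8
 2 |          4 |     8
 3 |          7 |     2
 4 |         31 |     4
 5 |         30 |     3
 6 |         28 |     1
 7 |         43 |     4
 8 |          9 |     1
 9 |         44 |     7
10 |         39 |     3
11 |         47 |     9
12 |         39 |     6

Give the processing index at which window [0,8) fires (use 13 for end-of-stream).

i=0 t=3 v=3: → [0,8); WM=−∞
i=1 t=4 v=8: → [0,8); WM=−∞
i=2 t=4 v=8: → [0,8); WM=−∞
i=3 t=7 v=2: → [0,8); WM=4
i=4 t=31 v=4: → [24,32); WM=4
i=5 t=30 v=3: → [24,32); WM=4
i=6 t=28 v=1: → [24,32); WM=4
i=7 t=43 v=4: → [40,48); WM=40; [0,8) fires=3 [24,32) fires=3
i=8 t=9 v=1: DROP (t<40-4); WM=40
i=9 t=44 v=7: → [40,48); WM=40
i=10 t=39 v=3: → [32,40); WM=40; [32,40) fires=1
i=11 t=47 v=9: → [40,48); WM=44
i=12 t=39 v=6: DROP (t<44-4); WM=44

7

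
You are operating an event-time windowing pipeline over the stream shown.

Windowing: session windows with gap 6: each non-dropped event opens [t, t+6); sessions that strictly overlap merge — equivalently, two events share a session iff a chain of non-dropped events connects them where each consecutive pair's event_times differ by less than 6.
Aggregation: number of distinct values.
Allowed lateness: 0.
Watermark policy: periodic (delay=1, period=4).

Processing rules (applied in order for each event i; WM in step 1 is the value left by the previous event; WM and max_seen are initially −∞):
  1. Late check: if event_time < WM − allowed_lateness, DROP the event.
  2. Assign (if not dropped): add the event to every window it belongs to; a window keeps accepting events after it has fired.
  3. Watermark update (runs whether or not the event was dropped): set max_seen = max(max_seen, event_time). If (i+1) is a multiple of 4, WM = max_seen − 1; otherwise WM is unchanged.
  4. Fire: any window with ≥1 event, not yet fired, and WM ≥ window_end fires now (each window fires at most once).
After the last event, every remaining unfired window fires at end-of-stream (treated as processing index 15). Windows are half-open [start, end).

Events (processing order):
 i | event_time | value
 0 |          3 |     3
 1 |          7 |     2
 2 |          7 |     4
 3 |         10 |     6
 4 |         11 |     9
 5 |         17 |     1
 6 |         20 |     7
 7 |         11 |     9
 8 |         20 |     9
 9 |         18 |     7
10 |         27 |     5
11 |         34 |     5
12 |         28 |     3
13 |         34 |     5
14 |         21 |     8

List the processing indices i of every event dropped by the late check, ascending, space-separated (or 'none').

i=0 t=3 v=3: → [3,9); WM=−∞
i=1 t=7 v=2: → [3,13); WM=−∞
i=2 t=7 v=4: → [3,13); WM=−∞
i=3 t=10 v=6: → [3,16); WM=9
i=4 t=11 v=9: → [3,17); WM=9
i=5 t=17 v=1: → [17,23); WM=9
i=6 t=20 v=7: → [17,26); WM=9
i=7 t=11 v=9: → [3,17); WM=19
i=8 t=20 v=9: → [17,26); WM=19
i=9 t=18 v=7: DROP (t<19-0); WM=19
i=10 t=27 v=5: → [27,33); WM=19
i=11 t=34 v=5: → [34,40); WM=33
i=12 t=28 v=3: DROP (t<33-0); WM=33
i=13 t=34 v=5: → [34,40); WM=33
i=14 t=21 v=8: DROP (t<33-0); WM=33

9 12 14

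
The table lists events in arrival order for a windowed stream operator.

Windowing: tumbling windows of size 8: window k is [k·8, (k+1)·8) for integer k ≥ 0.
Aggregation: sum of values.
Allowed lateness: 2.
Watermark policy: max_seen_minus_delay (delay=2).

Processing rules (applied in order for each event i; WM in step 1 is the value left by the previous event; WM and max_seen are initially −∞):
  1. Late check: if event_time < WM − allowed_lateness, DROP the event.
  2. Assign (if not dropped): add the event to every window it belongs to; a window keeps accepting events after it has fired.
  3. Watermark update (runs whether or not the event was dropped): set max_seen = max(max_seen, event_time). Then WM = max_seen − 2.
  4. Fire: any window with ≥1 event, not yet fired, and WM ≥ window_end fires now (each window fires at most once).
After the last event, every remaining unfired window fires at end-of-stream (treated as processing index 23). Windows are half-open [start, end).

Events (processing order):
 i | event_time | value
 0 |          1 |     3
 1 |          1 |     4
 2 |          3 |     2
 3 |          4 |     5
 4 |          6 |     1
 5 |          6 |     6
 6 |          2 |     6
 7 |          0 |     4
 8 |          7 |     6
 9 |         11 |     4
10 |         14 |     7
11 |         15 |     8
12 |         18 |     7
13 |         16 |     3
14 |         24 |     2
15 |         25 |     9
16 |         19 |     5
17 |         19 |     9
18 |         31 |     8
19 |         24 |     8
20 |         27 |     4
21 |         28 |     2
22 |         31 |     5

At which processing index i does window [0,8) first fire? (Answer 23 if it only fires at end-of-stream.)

9

i=0 t=1 v=3: → [0,8); WM=-1
i=1 t=1 v=4: → [0,8); WM=-1
i=2 t=3 v=2: → [0,8); WM=1
i=3 t=4 v=5: → [0,8); WM=2
i=4 t=6 v=1: → [0,8); WM=4
i=5 t=6 v=6: → [0,8); WM=4
i=6 t=2 v=6: → [0,8); WM=4
i=7 t=0 v=4: DROP (t<4-2); WM=4
i=8 t=7 v=6: → [0,8); WM=5
i=9 t=11 v=4: → [8,16); WM=9; [0,8) fires=33
i=10 t=14 v=7: → [8,16); WM=12
i=11 t=15 v=8: → [8,16); WM=13
i=12 t=18 v=7: → [16,24); WM=16; [8,16) fires=19
i=13 t=16 v=3: → [16,24); WM=16
i=14 t=24 v=2: → [24,32); WM=22
i=15 t=25 v=9: → [24,32); WM=23
i=16 t=19 v=5: DROP (t<23-2); WM=23
i=17 t=19 v=9: DROP (t<23-2); WM=23
i=18 t=31 v=8: → [24,32); WM=29; [16,24) fires=10
i=19 t=24 v=8: DROP (t<29-2); WM=29
i=20 t=27 v=4: → [24,32); WM=29
i=21 t=28 v=2: → [24,32); WM=29
i=22 t=31 v=5: → [24,32); WM=29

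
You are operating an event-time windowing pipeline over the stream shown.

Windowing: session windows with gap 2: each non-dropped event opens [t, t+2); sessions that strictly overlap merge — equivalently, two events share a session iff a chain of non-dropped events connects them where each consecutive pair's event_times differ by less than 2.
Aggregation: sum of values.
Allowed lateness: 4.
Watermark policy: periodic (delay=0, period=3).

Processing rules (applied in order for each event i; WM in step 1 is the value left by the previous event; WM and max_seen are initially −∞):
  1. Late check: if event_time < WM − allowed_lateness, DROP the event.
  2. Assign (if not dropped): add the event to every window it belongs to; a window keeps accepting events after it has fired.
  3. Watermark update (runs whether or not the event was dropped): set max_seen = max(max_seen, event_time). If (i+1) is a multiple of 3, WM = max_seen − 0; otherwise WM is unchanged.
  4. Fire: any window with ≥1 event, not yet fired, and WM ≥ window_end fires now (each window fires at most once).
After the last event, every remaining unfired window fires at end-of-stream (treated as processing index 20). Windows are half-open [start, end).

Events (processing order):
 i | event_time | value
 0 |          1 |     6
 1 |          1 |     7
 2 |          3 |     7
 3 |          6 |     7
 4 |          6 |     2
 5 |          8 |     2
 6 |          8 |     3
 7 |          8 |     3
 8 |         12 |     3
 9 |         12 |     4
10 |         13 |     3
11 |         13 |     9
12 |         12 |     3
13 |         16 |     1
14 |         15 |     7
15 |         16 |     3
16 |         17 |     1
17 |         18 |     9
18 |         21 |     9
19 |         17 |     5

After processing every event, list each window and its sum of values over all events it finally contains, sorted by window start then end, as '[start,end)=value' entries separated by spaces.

[1,3)=13 [3,5)=7 [6,8)=9 [8,10)=8 [12,15)=22 [15,20)=26 [21,23)=9

i=0 t=1 v=6: → [1,3); WM=−∞
i=1 t=1 v=7: → [1,3); WM=−∞
i=2 t=3 v=7: → [3,5); WM=3
i=3 t=6 v=7: → [6,8); WM=3
i=4 t=6 v=2: → [6,8); WM=3
i=5 t=8 v=2: → [8,10); WM=8
i=6 t=8 v=3: → [8,10); WM=8
i=7 t=8 v=3: → [8,10); WM=8
i=8 t=12 v=3: → [12,14); WM=12
i=9 t=12 v=4: → [12,14); WM=12
i=10 t=13 v=3: → [12,15); WM=12
i=11 t=13 v=9: → [12,15); WM=13
i=12 t=12 v=3: → [12,15); WM=13
i=13 t=16 v=1: → [16,18); WM=13
i=14 t=15 v=7: → [15,18); WM=16
i=15 t=16 v=3: → [15,18); WM=16
i=16 t=17 v=1: → [15,19); WM=16
i=17 t=18 v=9: → [15,20); WM=18
i=18 t=21 v=9: → [21,23); WM=18
i=19 t=17 v=5: → [15,20); WM=18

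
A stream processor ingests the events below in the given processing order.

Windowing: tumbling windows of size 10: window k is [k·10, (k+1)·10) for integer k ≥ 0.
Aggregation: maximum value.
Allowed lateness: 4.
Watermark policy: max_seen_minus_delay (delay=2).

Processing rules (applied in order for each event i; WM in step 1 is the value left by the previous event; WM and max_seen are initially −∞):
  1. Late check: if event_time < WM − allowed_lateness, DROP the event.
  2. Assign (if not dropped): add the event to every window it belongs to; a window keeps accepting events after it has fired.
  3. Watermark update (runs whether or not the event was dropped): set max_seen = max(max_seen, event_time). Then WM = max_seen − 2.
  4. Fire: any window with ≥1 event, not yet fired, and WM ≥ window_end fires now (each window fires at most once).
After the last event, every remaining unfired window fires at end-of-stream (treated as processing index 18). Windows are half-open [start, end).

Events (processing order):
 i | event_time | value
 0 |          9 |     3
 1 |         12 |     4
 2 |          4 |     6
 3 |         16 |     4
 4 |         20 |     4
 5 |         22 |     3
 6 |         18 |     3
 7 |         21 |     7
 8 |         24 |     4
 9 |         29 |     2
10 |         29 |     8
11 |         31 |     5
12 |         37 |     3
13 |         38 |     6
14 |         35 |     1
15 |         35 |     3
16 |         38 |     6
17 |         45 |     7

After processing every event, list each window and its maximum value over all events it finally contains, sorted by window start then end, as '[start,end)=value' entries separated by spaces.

i=0 t=9 v=3: → [0,10); WM=7
i=1 t=12 v=4: → [10,20); WM=10; [0,10) fires=3
i=2 t=4 v=6: DROP (t<10-4); WM=10
i=3 t=16 v=4: → [10,20); WM=14
i=4 t=20 v=4: → [20,30); WM=18
i=5 t=22 v=3: → [20,30); WM=20; [10,20) fires=4
i=6 t=18 v=3: → [10,20); WM=20
i=7 t=21 v=7: → [20,30); WM=20
i=8 t=24 v=4: → [20,30); WM=22
i=9 t=29 v=2: → [20,30); WM=27
i=10 t=29 v=8: → [20,30); WM=27
i=11 t=31 v=5: → [30,40); WM=29
i=12 t=37 v=3: → [30,40); WM=35; [20,30) fires=8
i=13 t=38 v=6: → [30,40); WM=36
i=14 t=35 v=1: → [30,40); WM=36
i=15 t=35 v=3: → [30,40); WM=36
i=16 t=38 v=6: → [30,40); WM=36
i=17 t=45 v=7: → [40,50); WM=43; [30,40) fires=6

[0,10)=3 [10,20)=4 [20,30)=8 [30,40)=6 [40,50)=7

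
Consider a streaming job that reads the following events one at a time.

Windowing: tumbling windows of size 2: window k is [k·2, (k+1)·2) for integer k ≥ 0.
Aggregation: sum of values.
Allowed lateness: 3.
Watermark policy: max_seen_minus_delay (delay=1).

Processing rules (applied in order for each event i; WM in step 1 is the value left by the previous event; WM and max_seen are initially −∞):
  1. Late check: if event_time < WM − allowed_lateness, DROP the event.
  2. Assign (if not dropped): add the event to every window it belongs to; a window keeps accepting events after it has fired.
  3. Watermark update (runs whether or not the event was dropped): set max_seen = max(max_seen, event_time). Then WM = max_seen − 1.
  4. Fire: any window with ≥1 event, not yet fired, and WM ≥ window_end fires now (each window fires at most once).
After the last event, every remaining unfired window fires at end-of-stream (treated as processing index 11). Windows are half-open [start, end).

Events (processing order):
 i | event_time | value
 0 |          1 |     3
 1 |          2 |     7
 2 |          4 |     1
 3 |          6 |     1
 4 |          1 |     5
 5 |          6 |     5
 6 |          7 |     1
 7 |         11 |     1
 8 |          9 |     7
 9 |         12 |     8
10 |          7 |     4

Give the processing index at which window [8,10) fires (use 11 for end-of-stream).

8

i=0 t=1 v=3: → [0,2); WM=0
i=1 t=2 v=7: → [2,4); WM=1
i=2 t=4 v=1: → [4,6); WM=3; [0,2) fires=3
i=3 t=6 v=1: → [6,8); WM=5; [2,4) fires=7
i=4 t=1 v=5: DROP (t<5-3); WM=5
i=5 t=6 v=5: → [6,8); WM=5
i=6 t=7 v=1: → [6,8); WM=6; [4,6) fires=1
i=7 t=11 v=1: → [10,12); WM=10; [6,8) fires=7
i=8 t=9 v=7: → [8,10); WM=10; [8,10) fires=7
i=9 t=12 v=8: → [12,14); WM=11
i=10 t=7 v=4: DROP (t<11-3); WM=11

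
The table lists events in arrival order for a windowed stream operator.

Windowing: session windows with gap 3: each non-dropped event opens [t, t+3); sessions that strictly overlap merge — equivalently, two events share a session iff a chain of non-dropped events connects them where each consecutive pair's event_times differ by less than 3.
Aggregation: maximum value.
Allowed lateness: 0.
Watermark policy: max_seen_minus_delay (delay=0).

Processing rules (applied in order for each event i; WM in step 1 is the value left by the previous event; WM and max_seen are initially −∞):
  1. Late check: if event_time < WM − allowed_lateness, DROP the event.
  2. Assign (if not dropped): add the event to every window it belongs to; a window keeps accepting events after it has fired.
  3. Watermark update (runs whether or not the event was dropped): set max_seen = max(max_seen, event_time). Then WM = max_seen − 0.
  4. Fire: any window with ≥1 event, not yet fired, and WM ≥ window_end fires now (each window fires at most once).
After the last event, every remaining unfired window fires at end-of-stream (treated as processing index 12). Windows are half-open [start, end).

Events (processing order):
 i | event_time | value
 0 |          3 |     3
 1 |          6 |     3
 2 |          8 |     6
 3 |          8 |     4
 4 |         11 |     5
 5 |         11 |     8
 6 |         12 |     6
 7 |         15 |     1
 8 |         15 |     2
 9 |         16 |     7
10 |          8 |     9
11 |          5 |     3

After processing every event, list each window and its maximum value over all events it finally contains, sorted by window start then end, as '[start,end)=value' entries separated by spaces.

i=0 t=3 v=3: → [3,6); WM=3
i=1 t=6 v=3: → [6,9); WM=6
i=2 t=8 v=6: → [6,11); WM=8
i=3 t=8 v=4: → [6,11); WM=8
i=4 t=11 v=5: → [11,14); WM=11
i=5 t=11 v=8: → [11,14); WM=11
i=6 t=12 v=6: → [11,15); WM=12
i=7 t=15 v=1: → [15,18); WM=15
i=8 t=15 v=2: → [15,18); WM=15
i=9 t=16 v=7: → [15,19); WM=16
i=10 t=8 v=9: DROP (t<16-0); WM=16
i=11 t=5 v=3: DROP (t<16-0); WM=16

[3,6)=3 [6,11)=6 [11,15)=8 [15,19)=7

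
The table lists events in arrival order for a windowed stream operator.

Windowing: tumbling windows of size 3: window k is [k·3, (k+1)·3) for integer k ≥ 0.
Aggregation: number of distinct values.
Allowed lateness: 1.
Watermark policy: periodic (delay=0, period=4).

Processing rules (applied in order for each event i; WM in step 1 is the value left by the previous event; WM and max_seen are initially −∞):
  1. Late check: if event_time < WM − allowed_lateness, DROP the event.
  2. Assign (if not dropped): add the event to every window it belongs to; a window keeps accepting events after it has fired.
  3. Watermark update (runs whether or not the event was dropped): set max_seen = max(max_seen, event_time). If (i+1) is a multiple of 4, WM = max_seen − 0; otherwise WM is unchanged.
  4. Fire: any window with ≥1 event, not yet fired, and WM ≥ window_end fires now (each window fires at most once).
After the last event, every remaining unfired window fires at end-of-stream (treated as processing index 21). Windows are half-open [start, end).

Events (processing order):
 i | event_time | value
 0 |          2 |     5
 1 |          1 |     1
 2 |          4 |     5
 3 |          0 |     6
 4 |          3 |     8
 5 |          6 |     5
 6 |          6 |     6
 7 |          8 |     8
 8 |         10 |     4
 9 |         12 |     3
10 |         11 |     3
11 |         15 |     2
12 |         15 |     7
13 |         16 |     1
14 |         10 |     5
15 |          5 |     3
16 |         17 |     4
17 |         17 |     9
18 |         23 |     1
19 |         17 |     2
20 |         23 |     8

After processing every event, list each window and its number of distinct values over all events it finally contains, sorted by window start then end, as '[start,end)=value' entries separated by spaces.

[0,3)=3 [3,6)=2 [6,9)=3 [9,12)=2 [12,15)=1 [15,18)=5 [21,24)=2

i=0 t=2 v=5: → [0,3); WM=−∞
i=1 t=1 v=1: → [0,3); WM=−∞
i=2 t=4 v=5: → [3,6); WM=−∞
i=3 t=0 v=6: → [0,3); WM=4; [0,3) fires=3
i=4 t=3 v=8: → [3,6); WM=4
i=5 t=6 v=5: → [6,9); WM=4
i=6 t=6 v=6: → [6,9); WM=4
i=7 t=8 v=8: → [6,9); WM=8; [3,6) fires=2
i=8 t=10 v=4: → [9,12); WM=8
i=9 t=12 v=3: → [12,15); WM=8
i=10 t=11 v=3: → [9,12); WM=8
i=11 t=15 v=2: → [15,18); WM=15; [6,9) fires=3 [9,12) fires=2 [12,15) fires=1
i=12 t=15 v=7: → [15,18); WM=15
i=13 t=16 v=1: → [15,18); WM=15
i=14 t=10 v=5: DROP (t<15-1); WM=15
i=15 t=5 v=3: DROP (t<15-1); WM=16
i=16 t=17 v=4: → [15,18); WM=16
i=17 t=17 v=9: → [15,18); WM=16
i=18 t=23 v=1: → [21,24); WM=16
i=19 t=17 v=2: → [15,18); WM=23; [15,18) fires=5
i=20 t=23 v=8: → [21,24); WM=23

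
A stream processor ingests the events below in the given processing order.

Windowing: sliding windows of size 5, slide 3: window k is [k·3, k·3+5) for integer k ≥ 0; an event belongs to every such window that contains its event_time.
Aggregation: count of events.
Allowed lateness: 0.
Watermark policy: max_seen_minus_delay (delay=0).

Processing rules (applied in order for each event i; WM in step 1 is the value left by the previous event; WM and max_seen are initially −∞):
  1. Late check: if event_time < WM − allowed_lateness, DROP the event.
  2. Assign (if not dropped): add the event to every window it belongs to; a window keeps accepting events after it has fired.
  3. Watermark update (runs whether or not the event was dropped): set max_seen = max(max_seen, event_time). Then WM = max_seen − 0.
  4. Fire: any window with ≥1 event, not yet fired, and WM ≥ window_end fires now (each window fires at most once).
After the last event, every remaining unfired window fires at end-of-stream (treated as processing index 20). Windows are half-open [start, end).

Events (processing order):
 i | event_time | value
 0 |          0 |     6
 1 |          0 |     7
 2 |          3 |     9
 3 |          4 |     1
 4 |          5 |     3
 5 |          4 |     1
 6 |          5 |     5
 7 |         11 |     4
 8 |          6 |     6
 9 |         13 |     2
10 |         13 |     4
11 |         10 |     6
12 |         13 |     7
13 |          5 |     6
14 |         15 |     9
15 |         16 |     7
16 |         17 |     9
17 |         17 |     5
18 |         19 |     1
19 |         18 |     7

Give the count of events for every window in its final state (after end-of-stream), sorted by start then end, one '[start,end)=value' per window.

i=0 t=0 v=6: → [0,5); WM=0
i=1 t=0 v=7: → [0,5); WM=0
i=2 t=3 v=9: → [3,8),[0,5); WM=3
i=3 t=4 v=1: → [3,8),[0,5); WM=4
i=4 t=5 v=3: → [3,8); WM=5; [0,5) fires=4
i=5 t=4 v=1: DROP (t<5-0); WM=5
i=6 t=5 v=5: → [3,8); WM=5
i=7 t=11 v=4: → [9,14); WM=11; [3,8) fires=4
i=8 t=6 v=6: DROP (t<11-0); WM=11
i=9 t=13 v=2: → [12,17),[9,14); WM=13
i=10 t=13 v=4: → [12,17),[9,14); WM=13
i=11 t=10 v=6: DROP (t<13-0); WM=13
i=12 t=13 v=7: → [12,17),[9,14); WM=13
i=13 t=5 v=6: DROP (t<13-0); WM=13
i=14 t=15 v=9: → [15,20),[12,17); WM=15; [9,14) fires=4
i=15 t=16 v=7: → [15,20),[12,17); WM=16
i=16 t=17 v=9: → [15,20); WM=17; [12,17) fires=5
i=17 t=17 v=5: → [15,20); WM=17
i=18 t=19 v=1: → [18,23),[15,20); WM=19
i=19 t=18 v=7: DROP (t<19-0); WM=19

[0,5)=4 [3,8)=4 [9,14)=4 [12,17)=5 [15,20)=5 [18,23)=1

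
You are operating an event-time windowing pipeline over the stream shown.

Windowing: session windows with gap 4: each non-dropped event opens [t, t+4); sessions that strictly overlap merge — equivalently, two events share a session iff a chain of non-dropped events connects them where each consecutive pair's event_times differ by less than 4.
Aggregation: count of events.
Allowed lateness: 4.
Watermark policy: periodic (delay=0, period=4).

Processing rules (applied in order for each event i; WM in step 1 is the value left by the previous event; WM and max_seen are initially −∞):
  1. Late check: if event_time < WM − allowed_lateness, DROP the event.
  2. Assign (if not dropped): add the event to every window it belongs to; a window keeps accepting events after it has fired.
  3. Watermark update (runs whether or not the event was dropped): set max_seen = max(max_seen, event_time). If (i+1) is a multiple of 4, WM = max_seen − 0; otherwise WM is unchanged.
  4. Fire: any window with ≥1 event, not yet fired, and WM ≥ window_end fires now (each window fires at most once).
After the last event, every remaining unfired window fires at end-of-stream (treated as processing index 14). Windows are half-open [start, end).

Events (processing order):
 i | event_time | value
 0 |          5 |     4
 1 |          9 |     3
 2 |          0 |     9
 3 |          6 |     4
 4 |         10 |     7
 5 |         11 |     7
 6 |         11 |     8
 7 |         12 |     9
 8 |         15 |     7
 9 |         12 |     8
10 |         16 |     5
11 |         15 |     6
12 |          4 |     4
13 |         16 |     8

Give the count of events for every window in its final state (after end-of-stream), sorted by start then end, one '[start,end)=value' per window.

i=0 t=5 v=4: → [5,9); WM=−∞
i=1 t=9 v=3: → [9,13); WM=−∞
i=2 t=0 v=9: → [0,4); WM=−∞
i=3 t=6 v=4: → [5,13); WM=9
i=4 t=10 v=7: → [5,14); WM=9
i=5 t=11 v=7: → [5,15); WM=9
i=6 t=11 v=8: → [5,15); WM=9
i=7 t=12 v=9: → [5,16); WM=12
i=8 t=15 v=7: → [5,19); WM=12
i=9 t=12 v=8: → [5,19); WM=12
i=10 t=16 v=5: → [5,20); WM=12
i=11 t=15 v=6: → [5,20); WM=16
i=12 t=4 v=4: DROP (t<16-4); WM=16
i=13 t=16 v=8: → [5,20); WM=16

[0,4)=1 [5,20)=12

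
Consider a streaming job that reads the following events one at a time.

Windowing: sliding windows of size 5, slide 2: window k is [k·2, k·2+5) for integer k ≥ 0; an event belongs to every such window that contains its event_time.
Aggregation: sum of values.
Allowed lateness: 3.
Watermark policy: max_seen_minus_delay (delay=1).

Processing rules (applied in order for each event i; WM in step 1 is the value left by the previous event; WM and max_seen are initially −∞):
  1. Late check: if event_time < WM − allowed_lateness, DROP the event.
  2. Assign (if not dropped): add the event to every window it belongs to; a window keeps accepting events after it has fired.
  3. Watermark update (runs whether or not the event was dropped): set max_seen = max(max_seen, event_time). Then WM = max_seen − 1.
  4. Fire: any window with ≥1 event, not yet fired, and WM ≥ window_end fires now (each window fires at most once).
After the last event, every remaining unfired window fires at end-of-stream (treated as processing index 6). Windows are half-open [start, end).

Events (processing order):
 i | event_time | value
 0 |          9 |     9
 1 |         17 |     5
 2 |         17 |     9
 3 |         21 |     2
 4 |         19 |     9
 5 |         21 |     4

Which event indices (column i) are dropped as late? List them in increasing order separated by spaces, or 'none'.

i=0 t=9 v=9: → [8,13),[6,11); WM=8
i=1 t=17 v=5: → [16,21),[14,19); WM=16; [6,11) fires=9 [8,13) fires=9
i=2 t=17 v=9: → [16,21),[14,19); WM=16
i=3 t=21 v=2: → [20,25),[18,23); WM=20; [14,19) fires=14
i=4 t=19 v=9: → [18,23),[16,21); WM=20
i=5 t=21 v=4: → [20,25),[18,23); WM=20

none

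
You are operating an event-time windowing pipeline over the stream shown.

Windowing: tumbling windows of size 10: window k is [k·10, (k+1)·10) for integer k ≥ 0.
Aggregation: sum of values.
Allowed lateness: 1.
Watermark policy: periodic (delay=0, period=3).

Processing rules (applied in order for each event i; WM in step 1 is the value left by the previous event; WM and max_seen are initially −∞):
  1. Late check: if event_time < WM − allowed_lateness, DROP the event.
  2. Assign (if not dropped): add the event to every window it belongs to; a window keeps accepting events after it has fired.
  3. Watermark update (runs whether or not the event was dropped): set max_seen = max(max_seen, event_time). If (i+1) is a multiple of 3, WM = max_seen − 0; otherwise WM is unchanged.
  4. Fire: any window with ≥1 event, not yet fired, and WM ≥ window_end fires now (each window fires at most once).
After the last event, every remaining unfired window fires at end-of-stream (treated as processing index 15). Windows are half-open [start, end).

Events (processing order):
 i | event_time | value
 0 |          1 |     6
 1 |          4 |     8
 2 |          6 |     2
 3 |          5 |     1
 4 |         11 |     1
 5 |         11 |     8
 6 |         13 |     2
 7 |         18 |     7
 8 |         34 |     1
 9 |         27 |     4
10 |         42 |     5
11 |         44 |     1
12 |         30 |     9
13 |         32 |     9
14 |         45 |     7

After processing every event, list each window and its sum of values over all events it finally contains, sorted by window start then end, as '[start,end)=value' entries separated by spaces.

i=0 t=1 v=6: → [0,10); WM=−∞
i=1 t=4 v=8: → [0,10); WM=−∞
i=2 t=6 v=2: → [0,10); WM=6
i=3 t=5 v=1: → [0,10); WM=6
i=4 t=11 v=1: → [10,20); WM=6
i=5 t=11 v=8: → [10,20); WM=11; [0,10) fires=17
i=6 t=13 v=2: → [10,20); WM=11
i=7 t=18 v=7: → [10,20); WM=11
i=8 t=34 v=1: → [30,40); WM=34; [10,20) fires=18
i=9 t=27 v=4: DROP (t<34-1); WM=34
i=10 t=42 v=5: → [40,50); WM=34
i=11 t=44 v=1: → [40,50); WM=44; [30,40) fires=1
i=12 t=30 v=9: DROP (t<44-1); WM=44
i=13 t=32 v=9: DROP (t<44-1); WM=44
i=14 t=45 v=7: → [40,50); WM=45

[0,10)=17 [10,20)=18 [30,40)=1 [40,50)=13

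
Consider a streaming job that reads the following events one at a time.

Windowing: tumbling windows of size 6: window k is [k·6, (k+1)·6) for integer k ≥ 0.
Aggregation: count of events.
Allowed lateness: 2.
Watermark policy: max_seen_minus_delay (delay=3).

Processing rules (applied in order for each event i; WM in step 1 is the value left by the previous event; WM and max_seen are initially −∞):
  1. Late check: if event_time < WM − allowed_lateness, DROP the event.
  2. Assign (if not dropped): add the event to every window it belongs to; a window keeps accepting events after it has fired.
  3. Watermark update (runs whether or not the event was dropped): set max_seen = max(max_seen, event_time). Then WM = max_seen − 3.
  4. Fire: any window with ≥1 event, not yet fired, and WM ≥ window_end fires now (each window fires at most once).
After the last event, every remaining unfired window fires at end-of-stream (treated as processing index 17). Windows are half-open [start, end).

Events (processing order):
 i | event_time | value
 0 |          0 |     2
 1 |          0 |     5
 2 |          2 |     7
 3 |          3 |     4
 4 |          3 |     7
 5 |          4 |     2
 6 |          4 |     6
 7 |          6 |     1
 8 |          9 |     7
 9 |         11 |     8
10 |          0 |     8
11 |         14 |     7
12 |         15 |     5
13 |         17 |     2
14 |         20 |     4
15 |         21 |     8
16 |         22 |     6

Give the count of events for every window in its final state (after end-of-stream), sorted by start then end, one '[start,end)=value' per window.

[0,6)=7 [6,12)=3 [12,18)=3 [18,24)=3

i=0 t=0 v=2: → [0,6); WM=-3
i=1 t=0 v=5: → [0,6); WM=-3
i=2 t=2 v=7: → [0,6); WM=-1
i=3 t=3 v=4: → [0,6); WM=0
i=4 t=3 v=7: → [0,6); WM=0
i=5 t=4 v=2: → [0,6); WM=1
i=6 t=4 v=6: → [0,6); WM=1
i=7 t=6 v=1: → [6,12); WM=3
i=8 t=9 v=7: → [6,12); WM=6; [0,6) fires=7
i=9 t=11 v=8: → [6,12); WM=8
i=10 t=0 v=8: DROP (t<8-2); WM=8
i=11 t=14 v=7: → [12,18); WM=11
i=12 t=15 v=5: → [12,18); WM=12; [6,12) fires=3
i=13 t=17 v=2: → [12,18); WM=14
i=14 t=20 v=4: → [18,24); WM=17
i=15 t=21 v=8: → [18,24); WM=18; [12,18) fires=3
i=16 t=22 v=6: → [18,24); WM=19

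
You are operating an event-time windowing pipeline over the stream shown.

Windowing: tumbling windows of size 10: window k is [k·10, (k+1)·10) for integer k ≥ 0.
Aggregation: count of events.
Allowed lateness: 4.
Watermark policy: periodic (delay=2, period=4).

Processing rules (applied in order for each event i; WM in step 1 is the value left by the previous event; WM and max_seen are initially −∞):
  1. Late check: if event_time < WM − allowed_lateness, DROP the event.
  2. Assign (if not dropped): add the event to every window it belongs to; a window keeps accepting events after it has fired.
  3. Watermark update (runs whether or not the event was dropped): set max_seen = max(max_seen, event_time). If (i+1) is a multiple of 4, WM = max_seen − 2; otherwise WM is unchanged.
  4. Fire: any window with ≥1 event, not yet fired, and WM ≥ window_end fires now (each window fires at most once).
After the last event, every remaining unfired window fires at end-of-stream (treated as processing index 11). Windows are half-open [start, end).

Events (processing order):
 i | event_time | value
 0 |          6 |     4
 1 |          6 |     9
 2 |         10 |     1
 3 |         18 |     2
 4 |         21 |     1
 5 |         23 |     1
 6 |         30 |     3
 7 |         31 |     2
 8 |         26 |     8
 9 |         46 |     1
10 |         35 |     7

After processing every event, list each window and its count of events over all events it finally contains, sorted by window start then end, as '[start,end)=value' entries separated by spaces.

i=0 t=6 v=4: → [0,10); WM=−∞
i=1 t=6 v=9: → [0,10); WM=−∞
i=2 t=10 v=1: → [10,20); WM=−∞
i=3 t=18 v=2: → [10,20); WM=16; [0,10) fires=2
i=4 t=21 v=1: → [20,30); WM=16
i=5 t=23 v=1: → [20,30); WM=16
i=6 t=30 v=3: → [30,40); WM=16
i=7 t=31 v=2: → [30,40); WM=29; [10,20) fires=2
i=8 t=26 v=8: → [20,30); WM=29
i=9 t=46 v=1: → [40,50); WM=29
i=10 t=35 v=7: → [30,40); WM=29

[0,10)=2 [10,20)=2 [20,30)=3 [30,40)=3 [40,50)=1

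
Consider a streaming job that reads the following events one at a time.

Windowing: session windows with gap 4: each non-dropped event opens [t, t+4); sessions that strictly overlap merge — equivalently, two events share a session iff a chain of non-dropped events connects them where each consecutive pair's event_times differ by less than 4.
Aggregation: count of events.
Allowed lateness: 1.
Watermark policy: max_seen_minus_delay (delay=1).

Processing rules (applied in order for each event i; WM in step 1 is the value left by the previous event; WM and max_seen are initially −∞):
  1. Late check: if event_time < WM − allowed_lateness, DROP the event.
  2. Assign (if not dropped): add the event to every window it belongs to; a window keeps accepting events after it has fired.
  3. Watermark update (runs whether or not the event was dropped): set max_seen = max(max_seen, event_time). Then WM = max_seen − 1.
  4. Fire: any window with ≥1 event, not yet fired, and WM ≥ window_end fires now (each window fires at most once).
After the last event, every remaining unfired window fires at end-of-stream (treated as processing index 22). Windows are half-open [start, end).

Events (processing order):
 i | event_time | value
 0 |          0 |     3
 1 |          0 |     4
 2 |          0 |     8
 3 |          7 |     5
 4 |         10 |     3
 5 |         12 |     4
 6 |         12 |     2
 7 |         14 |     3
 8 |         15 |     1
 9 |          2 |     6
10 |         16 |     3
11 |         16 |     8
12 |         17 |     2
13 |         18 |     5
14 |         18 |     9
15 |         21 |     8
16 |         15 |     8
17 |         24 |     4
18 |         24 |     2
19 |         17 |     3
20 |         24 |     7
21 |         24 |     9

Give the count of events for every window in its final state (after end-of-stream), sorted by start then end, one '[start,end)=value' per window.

[0,4)=3 [7,28)=16

i=0 t=0 v=3: → [0,4); WM=-1
i=1 t=0 v=4: → [0,4); WM=-1
i=2 t=0 v=8: → [0,4); WM=-1
i=3 t=7 v=5: → [7,11); WM=6
i=4 t=10 v=3: → [7,14); WM=9
i=5 t=12 v=4: → [7,16); WM=11
i=6 t=12 v=2: → [7,16); WM=11
i=7 t=14 v=3: → [7,18); WM=13
i=8 t=15 v=1: → [7,19); WM=14
i=9 t=2 v=6: DROP (t<14-1); WM=14
i=10 t=16 v=3: → [7,20); WM=15
i=11 t=16 v=8: → [7,20); WM=15
i=12 t=17 v=2: → [7,21); WM=16
i=13 t=18 v=5: → [7,22); WM=17
i=14 t=18 v=9: → [7,22); WM=17
i=15 t=21 v=8: → [7,25); WM=20
i=16 t=15 v=8: DROP (t<20-1); WM=20
i=17 t=24 v=4: → [7,28); WM=23
i=18 t=24 v=2: → [7,28); WM=23
i=19 t=17 v=3: DROP (t<23-1); WM=23
i=20 t=24 v=7: → [7,28); WM=23
i=21 t=24 v=9: → [7,28); WM=23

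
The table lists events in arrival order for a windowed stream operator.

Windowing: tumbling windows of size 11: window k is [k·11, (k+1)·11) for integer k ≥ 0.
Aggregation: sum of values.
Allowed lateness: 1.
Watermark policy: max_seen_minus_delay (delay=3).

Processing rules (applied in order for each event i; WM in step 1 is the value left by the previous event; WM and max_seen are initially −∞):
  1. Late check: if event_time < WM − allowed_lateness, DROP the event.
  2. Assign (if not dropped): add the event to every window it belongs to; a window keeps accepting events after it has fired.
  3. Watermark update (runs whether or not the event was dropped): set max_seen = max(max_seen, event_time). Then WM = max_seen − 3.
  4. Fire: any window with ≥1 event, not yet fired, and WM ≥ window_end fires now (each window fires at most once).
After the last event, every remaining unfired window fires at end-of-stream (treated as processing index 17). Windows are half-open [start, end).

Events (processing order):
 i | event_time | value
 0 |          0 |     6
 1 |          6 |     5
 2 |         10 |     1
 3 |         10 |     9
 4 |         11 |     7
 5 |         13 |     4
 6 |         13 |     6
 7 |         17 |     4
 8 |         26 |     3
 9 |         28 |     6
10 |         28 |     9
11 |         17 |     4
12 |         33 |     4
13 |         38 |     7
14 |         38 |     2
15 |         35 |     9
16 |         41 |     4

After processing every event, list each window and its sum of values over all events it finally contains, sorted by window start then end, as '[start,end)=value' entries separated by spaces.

[0,11)=21 [11,22)=21 [22,33)=18 [33,44)=26

i=0 t=0 v=6: → [0,11); WM=-3
i=1 t=6 v=5: → [0,11); WM=3
i=2 t=10 v=1: → [0,11); WM=7
i=3 t=10 v=9: → [0,11); WM=7
i=4 t=11 v=7: → [11,22); WM=8
i=5 t=13 v=4: → [11,22); WM=10
i=6 t=13 v=6: → [11,22); WM=10
i=7 t=17 v=4: → [11,22); WM=14; [0,11) fires=21
i=8 t=26 v=3: → [22,33); WM=23; [11,22) fires=21
i=9 t=28 v=6: → [22,33); WM=25
i=10 t=28 v=9: → [22,33); WM=25
i=11 t=17 v=4: DROP (t<25-1); WM=25
i=12 t=33 v=4: → [33,44); WM=30
i=13 t=38 v=7: → [33,44); WM=35; [22,33) fires=18
i=14 t=38 v=2: → [33,44); WM=35
i=15 t=35 v=9: → [33,44); WM=35
i=16 t=41 v=4: → [33,44); WM=38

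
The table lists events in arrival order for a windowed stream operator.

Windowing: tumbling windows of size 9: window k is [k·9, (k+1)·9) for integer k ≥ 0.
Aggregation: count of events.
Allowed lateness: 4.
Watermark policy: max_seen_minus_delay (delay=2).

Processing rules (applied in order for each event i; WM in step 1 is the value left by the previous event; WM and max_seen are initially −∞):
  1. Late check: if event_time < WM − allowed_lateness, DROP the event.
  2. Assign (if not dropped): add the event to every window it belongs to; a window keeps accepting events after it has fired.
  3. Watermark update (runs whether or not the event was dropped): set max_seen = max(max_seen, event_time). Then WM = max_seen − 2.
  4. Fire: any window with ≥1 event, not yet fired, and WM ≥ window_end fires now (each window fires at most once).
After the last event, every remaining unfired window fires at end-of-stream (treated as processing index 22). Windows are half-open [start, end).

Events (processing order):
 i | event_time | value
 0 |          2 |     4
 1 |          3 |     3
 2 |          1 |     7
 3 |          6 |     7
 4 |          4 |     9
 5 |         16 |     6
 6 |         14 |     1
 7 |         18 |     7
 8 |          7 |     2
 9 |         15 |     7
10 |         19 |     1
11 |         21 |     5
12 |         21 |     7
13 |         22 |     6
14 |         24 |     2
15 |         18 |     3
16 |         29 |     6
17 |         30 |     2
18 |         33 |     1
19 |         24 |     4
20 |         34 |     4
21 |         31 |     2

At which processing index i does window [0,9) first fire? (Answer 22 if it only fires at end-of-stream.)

i=0 t=2 v=4: → [0,9); WM=0
i=1 t=3 v=3: → [0,9); WM=1
i=2 t=1 v=7: → [0,9); WM=1
i=3 t=6 v=7: → [0,9); WM=4
i=4 t=4 v=9: → [0,9); WM=4
i=5 t=16 v=6: → [9,18); WM=14; [0,9) fires=5
i=6 t=14 v=1: → [9,18); WM=14
i=7 t=18 v=7: → [18,27); WM=16
i=8 t=7 v=2: DROP (t<16-4); WM=16
i=9 t=15 v=7: → [9,18); WM=16
i=10 t=19 v=1: → [18,27); WM=17
i=11 t=21 v=5: → [18,27); WM=19; [9,18) fires=3
i=12 t=21 v=7: → [18,27); WM=19
i=13 t=22 v=6: → [18,27); WM=20
i=14 t=24 v=2: → [18,27); WM=22
i=15 t=18 v=3: → [18,27); WM=22
i=16 t=29 v=6: → [27,36); WM=27; [18,27) fires=7
i=17 t=30 v=2: → [27,36); WM=28
i=18 t=33 v=1: → [27,36); WM=31
i=19 t=24 v=4: DROP (t<31-4); WM=31
i=20 t=34 v=4: → [27,36); WM=32
i=21 t=31 v=2: → [27,36); WM=32

5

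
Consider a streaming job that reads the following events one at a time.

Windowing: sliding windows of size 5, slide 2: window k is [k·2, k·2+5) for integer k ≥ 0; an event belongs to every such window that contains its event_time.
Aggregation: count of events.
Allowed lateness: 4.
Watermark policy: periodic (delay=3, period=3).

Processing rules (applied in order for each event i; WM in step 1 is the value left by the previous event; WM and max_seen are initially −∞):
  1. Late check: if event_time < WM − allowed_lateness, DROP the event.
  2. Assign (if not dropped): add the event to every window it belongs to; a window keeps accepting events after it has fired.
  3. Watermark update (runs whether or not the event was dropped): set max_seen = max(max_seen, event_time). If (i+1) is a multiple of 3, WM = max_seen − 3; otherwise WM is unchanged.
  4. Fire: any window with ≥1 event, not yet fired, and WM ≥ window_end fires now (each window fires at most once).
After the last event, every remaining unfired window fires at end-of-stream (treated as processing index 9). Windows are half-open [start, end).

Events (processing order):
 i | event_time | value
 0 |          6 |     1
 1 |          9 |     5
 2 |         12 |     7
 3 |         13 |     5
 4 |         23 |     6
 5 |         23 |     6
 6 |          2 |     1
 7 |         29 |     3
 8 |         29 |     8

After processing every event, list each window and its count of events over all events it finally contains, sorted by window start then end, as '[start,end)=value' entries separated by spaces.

i=0 t=6 v=1: → [6,11),[4,9),[2,7); WM=−∞
i=1 t=9 v=5: → [8,13),[6,11); WM=−∞
i=2 t=12 v=7: → [12,17),[10,15),[8,13); WM=9; [2,7) fires=1 [4,9) fires=1
i=3 t=13 v=5: → [12,17),[10,15); WM=9
i=4 t=23 v=6: → [22,27),[20,25); WM=9
i=5 t=23 v=6: → [22,27),[20,25); WM=20; [6,11) fires=2 [8,13) fires=2 [10,15) fires=2 [12,17) fires=2
i=6 t=2 v=1: DROP (t<20-4); WM=20
i=7 t=29 v=3: → [28,33),[26,31); WM=20
i=8 t=29 v=8: → [28,33),[26,31); WM=26; [20,25) fires=2

[2,7)=1 [4,9)=1 [6,11)=2 [8,13)=2 [10,15)=2 [12,17)=2 [20,25)=2 [22,27)=2 [26,31)=2 [28,33)=2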